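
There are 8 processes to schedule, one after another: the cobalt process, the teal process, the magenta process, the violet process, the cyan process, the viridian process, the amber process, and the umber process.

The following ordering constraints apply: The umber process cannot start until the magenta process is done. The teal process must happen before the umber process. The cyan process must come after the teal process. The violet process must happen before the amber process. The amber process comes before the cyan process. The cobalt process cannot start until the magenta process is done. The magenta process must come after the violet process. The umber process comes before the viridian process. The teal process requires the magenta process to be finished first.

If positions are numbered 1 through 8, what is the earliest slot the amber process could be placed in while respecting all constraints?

Working backwards through the constraints from the amber process, its only required predecessor is the violet process.
So at minimum 1 process comes before the amber process, putting the amber process no earlier than position 2. That position is achievable by scheduling exactly that predecessor first.

2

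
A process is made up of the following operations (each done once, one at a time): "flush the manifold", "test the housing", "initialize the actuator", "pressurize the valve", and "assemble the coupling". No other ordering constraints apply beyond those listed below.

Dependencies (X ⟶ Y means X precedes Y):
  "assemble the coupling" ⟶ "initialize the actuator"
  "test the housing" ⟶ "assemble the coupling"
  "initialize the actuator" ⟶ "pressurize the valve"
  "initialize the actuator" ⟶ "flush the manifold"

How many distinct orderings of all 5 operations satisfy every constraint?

Only "test the housing" has no prerequisites, so it must go first.
Systematically extending each partial ordering one operation at a time and counting, there are 2 complete orderings.

2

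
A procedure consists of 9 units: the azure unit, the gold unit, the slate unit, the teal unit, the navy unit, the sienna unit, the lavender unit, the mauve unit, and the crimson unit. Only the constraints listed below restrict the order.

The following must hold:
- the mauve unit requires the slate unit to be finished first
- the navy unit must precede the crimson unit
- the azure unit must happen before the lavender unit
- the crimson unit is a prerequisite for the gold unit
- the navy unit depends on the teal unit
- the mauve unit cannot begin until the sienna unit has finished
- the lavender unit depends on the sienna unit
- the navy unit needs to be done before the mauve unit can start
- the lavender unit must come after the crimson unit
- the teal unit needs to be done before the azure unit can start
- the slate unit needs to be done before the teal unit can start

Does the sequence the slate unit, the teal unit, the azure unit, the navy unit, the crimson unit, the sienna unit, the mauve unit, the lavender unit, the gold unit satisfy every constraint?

Yes

Going through the constraints one by one, each required predecessor appears earlier in the sequence than its dependent — e.g. the slate unit (position 1) is before the mauve unit (position 7), as required.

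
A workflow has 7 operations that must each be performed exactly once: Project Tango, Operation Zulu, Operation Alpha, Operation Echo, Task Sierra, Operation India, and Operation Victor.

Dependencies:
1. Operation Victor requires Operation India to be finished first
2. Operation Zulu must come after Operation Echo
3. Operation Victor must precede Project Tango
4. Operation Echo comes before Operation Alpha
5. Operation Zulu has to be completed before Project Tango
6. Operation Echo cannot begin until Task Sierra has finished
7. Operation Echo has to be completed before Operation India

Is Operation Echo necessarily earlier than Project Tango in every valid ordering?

Chaining the stated constraints: Operation Echo → Operation Zulu → Project Tango.
Hence Operation Echo necessarily comes before Project Tango.

Yes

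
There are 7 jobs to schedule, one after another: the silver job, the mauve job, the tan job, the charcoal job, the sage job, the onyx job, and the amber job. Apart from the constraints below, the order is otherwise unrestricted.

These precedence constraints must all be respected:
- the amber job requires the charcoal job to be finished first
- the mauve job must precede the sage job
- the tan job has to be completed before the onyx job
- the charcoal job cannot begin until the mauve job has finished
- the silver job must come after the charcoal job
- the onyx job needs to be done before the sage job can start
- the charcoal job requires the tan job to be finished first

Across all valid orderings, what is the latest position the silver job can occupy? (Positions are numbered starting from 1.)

7

The silver job has no required successors, so nothing stops it from going last (position 7).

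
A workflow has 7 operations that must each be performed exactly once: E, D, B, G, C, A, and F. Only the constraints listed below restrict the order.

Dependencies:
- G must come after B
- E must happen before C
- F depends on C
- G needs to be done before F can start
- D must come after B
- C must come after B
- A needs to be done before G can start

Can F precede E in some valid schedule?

No

Following E → C → F, E must precede F in every valid ordering.
Hence F can never be scheduled before E.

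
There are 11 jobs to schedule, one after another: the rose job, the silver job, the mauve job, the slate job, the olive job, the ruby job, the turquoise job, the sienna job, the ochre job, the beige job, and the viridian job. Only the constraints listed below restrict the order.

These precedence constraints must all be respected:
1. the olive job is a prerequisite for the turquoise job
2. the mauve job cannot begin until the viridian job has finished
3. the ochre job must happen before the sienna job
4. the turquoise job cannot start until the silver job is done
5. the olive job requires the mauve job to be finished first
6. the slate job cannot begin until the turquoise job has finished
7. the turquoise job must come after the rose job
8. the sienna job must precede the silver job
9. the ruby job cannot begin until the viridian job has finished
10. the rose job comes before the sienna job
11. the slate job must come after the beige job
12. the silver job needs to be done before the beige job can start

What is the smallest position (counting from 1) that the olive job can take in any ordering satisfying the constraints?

The jobs that are forced before the olive job, directly or transitively, are the mauve job, the viridian job. That's 2 jobs.
With 2 mandatory predecessors, the earliest the olive job can sit is position 2+1 = 3, and placing just those 2 first achieves it.

3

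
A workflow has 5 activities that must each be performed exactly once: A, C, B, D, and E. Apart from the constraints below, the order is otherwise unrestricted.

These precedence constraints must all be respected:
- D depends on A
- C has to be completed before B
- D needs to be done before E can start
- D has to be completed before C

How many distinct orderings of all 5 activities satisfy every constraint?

3

Only A has no prerequisites, so it must go first.
Systematically extending each partial ordering one activity at a time and counting, there are 3 complete orderings.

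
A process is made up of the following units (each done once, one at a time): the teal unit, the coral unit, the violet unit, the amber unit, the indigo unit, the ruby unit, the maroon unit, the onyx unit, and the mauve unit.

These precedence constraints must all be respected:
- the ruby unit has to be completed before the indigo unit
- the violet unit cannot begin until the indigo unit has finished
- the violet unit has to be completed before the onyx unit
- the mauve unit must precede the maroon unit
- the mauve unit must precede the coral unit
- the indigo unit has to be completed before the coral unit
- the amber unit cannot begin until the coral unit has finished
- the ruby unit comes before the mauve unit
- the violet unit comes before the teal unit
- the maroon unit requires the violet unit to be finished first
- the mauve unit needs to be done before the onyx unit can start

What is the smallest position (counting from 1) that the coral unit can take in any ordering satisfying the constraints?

Working backwards through the constraints from the coral unit, its full set of required predecessors is the indigo unit, the ruby unit, the mauve unit — 3 of them.
So at minimum 3 units come before the coral unit, putting the coral unit no earlier than position 4. That position is achievable by scheduling exactly those predecessors first.

4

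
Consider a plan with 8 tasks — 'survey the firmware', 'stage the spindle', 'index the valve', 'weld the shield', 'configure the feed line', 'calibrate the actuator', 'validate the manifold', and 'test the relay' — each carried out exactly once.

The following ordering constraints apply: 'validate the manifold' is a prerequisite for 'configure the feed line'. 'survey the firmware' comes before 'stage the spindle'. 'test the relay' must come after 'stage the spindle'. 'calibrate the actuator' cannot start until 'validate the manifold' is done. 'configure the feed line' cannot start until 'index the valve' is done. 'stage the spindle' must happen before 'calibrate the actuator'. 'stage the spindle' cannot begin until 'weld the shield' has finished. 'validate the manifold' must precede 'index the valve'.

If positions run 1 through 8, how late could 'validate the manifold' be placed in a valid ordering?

5

The tasks that are forced after 'validate the manifold', directly or by a chain of constraints, are 'index the valve', 'configure the feed line', 'calibrate the actuator'. That's 3 tasks.
With 3 mandatory successors out of 8 tasks total, the latest slot for 'validate the manifold' is 8−3 = 5, and it's reachable by doing all non-successors before 'validate the manifold'.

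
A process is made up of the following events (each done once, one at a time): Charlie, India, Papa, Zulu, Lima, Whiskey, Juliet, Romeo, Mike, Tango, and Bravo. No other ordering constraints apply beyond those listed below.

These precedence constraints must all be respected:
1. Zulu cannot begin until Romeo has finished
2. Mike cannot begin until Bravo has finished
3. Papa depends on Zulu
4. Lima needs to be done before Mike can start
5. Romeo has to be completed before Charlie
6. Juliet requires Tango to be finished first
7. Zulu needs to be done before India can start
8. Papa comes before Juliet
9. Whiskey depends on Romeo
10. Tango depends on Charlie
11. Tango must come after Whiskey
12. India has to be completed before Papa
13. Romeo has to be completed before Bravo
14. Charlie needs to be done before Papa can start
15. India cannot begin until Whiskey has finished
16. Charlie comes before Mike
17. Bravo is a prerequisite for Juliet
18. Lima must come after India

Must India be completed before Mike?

Following the dependencies: India → Lima → Mike.
That forces India before Mike in every valid schedule.

Yes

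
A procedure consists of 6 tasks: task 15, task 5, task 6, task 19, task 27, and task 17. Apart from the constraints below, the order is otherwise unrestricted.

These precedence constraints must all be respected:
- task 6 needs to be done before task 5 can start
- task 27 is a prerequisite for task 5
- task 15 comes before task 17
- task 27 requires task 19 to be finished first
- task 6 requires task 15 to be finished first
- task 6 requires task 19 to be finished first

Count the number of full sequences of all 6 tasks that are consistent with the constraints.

2 tasks have no prerequisites (task 15, task 19), so any of them could come first.
Counting all ways to extend the partial order to a total order gives 21.

21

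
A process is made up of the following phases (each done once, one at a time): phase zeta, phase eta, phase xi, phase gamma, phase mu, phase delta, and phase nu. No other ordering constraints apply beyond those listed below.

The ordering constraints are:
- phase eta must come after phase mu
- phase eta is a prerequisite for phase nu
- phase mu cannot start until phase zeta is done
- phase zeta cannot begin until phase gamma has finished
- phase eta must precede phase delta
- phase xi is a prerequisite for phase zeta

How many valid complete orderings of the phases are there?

The phases with no prerequisites are phase xi, phase gamma; any of them can be placed first.
Enumerating by repeatedly choosing an available phase (one whose prerequisites are all placed) gives 4 distinct complete orderings.

4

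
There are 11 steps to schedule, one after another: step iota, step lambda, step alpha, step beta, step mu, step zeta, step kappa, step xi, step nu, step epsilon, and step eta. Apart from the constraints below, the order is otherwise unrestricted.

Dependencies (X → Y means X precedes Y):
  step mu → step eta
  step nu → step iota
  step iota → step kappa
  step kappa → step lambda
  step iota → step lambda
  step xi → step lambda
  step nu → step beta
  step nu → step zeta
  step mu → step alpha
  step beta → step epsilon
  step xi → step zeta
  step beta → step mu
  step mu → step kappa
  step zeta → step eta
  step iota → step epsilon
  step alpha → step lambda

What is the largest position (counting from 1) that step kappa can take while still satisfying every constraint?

10

Following the constraints forward from step kappa, its only required successor is step lambda.
With 1 mandatory successor out of 11 steps total, the latest slot for step kappa is 11−1 = 10, and it's reachable by doing all non-successors before step kappa.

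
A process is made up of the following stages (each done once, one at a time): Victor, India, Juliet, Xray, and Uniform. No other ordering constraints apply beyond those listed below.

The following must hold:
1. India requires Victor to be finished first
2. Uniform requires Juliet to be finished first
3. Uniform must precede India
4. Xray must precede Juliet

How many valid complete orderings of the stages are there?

2 stages have no prerequisites (Victor, Xray), so any of them could come first.
Enumerating by repeatedly choosing an available stage (one whose prerequisites are all placed) gives 4 distinct complete orderings.

4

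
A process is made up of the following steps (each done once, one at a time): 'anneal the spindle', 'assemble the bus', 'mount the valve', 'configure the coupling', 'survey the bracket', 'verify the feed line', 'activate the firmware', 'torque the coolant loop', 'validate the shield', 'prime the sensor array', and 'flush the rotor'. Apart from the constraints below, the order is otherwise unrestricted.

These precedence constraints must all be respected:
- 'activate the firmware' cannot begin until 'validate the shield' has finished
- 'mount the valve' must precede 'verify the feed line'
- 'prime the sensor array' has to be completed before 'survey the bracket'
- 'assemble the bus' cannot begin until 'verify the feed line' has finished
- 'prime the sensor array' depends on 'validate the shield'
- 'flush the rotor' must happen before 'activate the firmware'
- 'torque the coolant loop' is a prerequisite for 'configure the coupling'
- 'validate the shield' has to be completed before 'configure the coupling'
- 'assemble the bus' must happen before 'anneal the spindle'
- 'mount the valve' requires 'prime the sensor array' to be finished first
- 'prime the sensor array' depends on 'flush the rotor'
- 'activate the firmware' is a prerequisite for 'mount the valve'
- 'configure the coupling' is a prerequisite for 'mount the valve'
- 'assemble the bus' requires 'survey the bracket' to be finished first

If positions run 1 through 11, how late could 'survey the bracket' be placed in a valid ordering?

Every step that must follow 'survey the bracket' has to come after it. Tracing all chains starting from 'survey the bracket', those steps are: 'anneal the spindle', 'assemble the bus' — 2 in total.
So at least 2 steps follow 'survey the bracket', putting 'survey the bracket' no later than position 9. That position is achievable by scheduling everything else first.

9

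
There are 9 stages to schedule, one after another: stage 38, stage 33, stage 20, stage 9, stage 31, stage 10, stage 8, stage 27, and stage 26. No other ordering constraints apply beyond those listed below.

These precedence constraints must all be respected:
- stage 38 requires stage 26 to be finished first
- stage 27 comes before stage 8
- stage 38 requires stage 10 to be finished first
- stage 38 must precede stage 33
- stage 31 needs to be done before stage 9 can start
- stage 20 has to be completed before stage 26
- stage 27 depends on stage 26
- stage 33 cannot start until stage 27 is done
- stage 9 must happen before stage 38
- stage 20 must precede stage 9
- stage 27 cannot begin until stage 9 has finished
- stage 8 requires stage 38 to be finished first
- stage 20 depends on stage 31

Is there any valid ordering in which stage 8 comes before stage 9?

No

The constraints give a chain stage 9 → stage 38 → stage 8, which forces stage 9 before stage 8.
Hence stage 8 can never be scheduled before stage 9.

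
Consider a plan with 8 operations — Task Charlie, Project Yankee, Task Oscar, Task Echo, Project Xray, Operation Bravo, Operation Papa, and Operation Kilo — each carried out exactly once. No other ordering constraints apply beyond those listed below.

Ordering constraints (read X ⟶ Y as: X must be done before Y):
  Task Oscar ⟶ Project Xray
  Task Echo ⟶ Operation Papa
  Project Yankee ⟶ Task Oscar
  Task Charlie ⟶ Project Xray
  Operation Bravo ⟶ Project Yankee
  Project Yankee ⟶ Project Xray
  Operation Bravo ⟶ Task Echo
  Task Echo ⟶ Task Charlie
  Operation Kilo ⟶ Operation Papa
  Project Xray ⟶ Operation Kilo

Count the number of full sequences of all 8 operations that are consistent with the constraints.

Only Operation Bravo has no prerequisites, so it must go first.
Enumerating by repeatedly choosing an available operation (one whose prerequisites are all placed) gives 6 distinct complete orderings.

6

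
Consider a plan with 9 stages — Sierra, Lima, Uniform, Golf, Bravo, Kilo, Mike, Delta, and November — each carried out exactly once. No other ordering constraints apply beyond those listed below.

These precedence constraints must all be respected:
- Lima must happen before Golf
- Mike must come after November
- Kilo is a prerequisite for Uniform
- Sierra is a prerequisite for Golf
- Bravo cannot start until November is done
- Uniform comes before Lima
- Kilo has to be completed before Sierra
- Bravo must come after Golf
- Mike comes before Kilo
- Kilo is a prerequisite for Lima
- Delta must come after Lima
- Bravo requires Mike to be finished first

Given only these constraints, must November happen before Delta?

Following the dependencies: November → Mike → Kilo → Lima → Delta.
That forces November before Delta in every valid schedule.

Yes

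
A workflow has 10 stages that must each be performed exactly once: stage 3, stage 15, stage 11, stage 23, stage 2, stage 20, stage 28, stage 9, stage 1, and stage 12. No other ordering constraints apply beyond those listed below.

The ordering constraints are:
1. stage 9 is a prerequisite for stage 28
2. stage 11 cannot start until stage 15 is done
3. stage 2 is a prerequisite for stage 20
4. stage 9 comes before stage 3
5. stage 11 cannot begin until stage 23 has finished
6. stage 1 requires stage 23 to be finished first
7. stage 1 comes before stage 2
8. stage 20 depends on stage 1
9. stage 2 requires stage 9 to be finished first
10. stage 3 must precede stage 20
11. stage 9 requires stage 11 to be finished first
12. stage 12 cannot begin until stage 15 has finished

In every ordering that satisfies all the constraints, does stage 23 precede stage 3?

Tracing the constraints gives a chain: stage 23 → stage 11 → stage 9 → stage 3.
So stage 23 must precede stage 3 in any valid ordering.

Yes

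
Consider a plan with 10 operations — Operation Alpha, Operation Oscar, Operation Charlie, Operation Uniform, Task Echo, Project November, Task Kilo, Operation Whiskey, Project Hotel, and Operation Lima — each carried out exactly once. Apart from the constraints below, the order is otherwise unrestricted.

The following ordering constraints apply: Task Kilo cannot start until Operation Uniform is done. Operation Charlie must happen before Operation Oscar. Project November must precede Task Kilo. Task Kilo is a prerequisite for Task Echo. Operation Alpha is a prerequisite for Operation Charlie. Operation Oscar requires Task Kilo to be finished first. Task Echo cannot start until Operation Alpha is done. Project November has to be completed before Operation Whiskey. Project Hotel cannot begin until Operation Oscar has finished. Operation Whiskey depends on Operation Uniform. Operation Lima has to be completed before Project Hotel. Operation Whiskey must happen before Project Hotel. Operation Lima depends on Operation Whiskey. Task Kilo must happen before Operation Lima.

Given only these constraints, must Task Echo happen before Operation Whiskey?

No

No chain of constraints connects Task Echo to Operation Whiskey in either direction.
A valid ordering placing Operation Whiskey before Task Echo exists, so the answer is no.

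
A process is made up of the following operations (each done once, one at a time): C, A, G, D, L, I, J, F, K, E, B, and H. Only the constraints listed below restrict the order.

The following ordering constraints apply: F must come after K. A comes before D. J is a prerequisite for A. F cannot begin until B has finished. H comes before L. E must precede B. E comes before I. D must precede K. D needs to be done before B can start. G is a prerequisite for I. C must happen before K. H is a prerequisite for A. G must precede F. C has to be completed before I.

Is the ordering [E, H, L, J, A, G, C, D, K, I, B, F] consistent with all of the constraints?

Yes

Going through the constraints one by one, each required predecessor appears earlier in the sequence than its dependent — e.g. E (position 1) is before B (position 11), as required.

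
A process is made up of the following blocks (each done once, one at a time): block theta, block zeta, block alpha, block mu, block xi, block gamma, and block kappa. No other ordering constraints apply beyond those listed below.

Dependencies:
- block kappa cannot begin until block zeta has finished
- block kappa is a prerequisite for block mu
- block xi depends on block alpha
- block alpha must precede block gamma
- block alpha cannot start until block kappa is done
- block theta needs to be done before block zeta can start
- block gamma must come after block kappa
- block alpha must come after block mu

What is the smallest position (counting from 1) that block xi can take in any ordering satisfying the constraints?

6

Working backwards through the constraints from block xi, its full set of required predecessors is block theta, block zeta, block alpha, block mu, block kappa — 5 of them.
So at minimum 5 blocks come before block xi, putting block xi no earlier than position 6. That position is achievable by scheduling exactly those predecessors first.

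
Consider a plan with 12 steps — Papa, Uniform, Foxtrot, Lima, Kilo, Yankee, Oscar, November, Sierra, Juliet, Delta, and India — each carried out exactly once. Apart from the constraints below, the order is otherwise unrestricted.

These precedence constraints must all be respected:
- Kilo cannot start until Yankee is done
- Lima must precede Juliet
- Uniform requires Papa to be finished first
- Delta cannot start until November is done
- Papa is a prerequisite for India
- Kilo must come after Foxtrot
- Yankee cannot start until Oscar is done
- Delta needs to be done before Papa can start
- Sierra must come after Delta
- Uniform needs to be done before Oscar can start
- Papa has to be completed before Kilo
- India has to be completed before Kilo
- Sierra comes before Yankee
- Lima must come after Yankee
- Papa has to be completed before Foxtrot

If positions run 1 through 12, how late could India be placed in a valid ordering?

The only step forced after India (directly or by a chain) is Kilo.
With 1 mandatory successor out of 12 steps total, the latest slot for India is 12−1 = 11, and it's reachable by doing all non-successors before India.

11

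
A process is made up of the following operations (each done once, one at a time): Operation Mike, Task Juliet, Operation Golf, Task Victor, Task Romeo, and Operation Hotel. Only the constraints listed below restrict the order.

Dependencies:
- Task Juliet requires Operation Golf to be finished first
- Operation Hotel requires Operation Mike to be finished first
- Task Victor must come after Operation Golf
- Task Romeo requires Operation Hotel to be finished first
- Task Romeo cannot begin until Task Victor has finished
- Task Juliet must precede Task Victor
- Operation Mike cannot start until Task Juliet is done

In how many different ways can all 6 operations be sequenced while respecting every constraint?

3

Only Operation Golf has no prerequisites, so it must go first.
Enumerating by repeatedly choosing an available operation (one whose prerequisites are all placed) gives 3 distinct complete orderings.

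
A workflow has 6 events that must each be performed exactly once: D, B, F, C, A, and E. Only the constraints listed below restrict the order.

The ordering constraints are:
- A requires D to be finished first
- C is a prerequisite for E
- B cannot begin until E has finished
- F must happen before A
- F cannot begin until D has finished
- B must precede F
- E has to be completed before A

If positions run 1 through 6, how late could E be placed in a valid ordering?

3

Following every chain forward from E, the events that must come later are B, F, A — 3 of them.
With 3 mandatory successors out of 6 events total, the latest slot for E is 6−3 = 3, and it's reachable by doing all non-successors before E.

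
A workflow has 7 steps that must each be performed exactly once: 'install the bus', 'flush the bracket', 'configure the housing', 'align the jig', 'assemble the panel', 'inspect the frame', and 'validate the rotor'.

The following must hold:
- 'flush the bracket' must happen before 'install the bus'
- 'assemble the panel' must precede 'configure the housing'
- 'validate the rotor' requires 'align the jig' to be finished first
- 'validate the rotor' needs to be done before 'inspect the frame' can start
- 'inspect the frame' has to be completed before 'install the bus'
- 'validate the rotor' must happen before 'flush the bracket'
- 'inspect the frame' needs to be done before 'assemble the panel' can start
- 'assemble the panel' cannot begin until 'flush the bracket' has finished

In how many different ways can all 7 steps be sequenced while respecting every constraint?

6

Only 'align the jig' has no prerequisites, so it must go first.
Systematically extending each partial ordering one step at a time and counting, there are 6 complete orderings.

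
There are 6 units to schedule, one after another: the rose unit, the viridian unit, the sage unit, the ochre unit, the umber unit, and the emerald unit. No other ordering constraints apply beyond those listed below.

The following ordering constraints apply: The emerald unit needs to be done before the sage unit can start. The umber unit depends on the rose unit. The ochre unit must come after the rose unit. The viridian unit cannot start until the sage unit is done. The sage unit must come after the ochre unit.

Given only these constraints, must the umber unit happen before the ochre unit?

Nothing in the constraints links the umber unit and the ochre unit; they are unordered relative to each other.
There exist valid orderings with the ochre unit before the umber unit, so the umber unit is not required to come first.

No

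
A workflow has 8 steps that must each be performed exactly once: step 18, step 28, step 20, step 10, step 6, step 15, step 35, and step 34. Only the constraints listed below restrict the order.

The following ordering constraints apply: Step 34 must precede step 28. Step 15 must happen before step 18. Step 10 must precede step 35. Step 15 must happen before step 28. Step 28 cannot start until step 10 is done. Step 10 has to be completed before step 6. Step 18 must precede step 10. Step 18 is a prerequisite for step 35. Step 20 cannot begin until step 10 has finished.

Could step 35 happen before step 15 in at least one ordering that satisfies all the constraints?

No

The constraints give a chain step 15 → step 18 → step 35, which forces step 15 before step 35.
Hence step 35 can never be scheduled before step 15.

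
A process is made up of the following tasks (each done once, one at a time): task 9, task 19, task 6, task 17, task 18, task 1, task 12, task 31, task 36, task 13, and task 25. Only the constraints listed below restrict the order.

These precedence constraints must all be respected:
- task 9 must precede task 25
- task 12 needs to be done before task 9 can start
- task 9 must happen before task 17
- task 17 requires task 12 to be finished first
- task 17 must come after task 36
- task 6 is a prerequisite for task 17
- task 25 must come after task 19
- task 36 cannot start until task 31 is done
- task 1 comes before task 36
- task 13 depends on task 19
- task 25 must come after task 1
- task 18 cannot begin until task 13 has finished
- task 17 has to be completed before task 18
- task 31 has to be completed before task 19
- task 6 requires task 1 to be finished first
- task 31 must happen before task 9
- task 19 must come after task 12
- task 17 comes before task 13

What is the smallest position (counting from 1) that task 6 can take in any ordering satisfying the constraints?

2

The only task forced before task 6 (directly or transitively) is task 1.
So at minimum 1 task comes before task 6, putting task 6 no earlier than position 2. That position is achievable by scheduling exactly that predecessor first.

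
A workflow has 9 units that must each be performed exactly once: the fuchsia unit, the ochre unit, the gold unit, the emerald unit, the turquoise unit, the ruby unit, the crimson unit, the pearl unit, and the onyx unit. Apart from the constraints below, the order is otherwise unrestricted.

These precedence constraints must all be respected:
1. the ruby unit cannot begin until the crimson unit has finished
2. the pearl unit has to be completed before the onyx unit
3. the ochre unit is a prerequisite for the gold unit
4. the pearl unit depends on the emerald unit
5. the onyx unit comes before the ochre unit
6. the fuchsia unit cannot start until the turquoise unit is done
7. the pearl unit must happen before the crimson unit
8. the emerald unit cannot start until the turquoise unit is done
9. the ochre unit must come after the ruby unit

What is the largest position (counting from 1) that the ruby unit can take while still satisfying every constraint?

Every unit that must follow the ruby unit has to come after it. Tracing all chains starting from the ruby unit, those units are: the ochre unit, the gold unit — 2 in total.
With 2 mandatory successors out of 9 units total, the latest slot for the ruby unit is 9−2 = 7, and it's reachable by doing all non-successors before the ruby unit.

7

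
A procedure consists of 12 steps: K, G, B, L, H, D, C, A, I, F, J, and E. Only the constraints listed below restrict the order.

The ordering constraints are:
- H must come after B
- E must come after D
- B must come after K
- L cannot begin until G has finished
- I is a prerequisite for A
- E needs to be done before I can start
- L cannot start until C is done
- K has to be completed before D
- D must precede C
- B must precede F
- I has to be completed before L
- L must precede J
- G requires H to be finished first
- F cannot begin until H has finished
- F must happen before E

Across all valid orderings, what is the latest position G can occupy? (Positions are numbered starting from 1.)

Every step that must follow G has to come after it. Tracing all chains starting from G, those steps are: L, J — 2 in total.
So at least 2 steps follow G, putting G no later than position 10. That position is achievable by scheduling everything else first.

10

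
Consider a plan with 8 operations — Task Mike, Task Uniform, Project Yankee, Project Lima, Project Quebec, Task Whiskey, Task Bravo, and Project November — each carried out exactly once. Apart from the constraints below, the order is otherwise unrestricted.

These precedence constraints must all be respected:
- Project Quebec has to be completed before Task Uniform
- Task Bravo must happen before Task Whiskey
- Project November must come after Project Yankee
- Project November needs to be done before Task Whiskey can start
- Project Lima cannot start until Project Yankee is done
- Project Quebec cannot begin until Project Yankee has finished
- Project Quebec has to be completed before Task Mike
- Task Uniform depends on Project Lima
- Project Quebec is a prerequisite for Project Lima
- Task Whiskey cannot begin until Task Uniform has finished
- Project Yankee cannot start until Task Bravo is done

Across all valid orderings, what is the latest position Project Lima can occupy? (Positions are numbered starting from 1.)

Following every chain forward from Project Lima, the operations that must come later are Task Uniform, Task Whiskey — 2 of them.
With 2 mandatory successors out of 8 operations total, the latest slot for Project Lima is 8−2 = 6, and it's reachable by doing all non-successors before Project Lima.

6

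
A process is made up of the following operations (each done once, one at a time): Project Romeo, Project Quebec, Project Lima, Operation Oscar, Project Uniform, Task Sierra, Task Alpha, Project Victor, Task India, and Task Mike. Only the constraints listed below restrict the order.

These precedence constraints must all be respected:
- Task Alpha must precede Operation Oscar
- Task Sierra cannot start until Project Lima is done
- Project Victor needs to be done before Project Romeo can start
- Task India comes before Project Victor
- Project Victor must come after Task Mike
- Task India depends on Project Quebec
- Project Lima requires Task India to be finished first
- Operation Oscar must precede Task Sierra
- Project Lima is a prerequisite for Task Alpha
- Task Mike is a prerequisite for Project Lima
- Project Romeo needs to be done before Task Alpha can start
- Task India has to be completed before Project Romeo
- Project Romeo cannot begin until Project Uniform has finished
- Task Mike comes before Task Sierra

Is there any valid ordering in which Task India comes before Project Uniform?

Yes

No chain of constraints runs from Project Uniform to Task India, so Project Uniform is not required to come first.
So a valid ordering placing Task India earlier than Project Uniform exists.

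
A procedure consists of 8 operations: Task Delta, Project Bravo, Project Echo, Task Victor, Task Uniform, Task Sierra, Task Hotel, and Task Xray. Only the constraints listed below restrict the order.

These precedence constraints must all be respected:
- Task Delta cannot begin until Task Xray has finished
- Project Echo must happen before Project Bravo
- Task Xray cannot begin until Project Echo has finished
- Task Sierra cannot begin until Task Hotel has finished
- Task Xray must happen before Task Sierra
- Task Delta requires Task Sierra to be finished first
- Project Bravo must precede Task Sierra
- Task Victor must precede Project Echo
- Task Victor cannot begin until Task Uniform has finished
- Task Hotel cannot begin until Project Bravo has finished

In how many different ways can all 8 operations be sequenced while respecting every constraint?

Only Task Uniform has no prerequisites, so it must go first.
Enumerating by repeatedly choosing an available operation (one whose prerequisites are all placed) gives 3 distinct complete orderings.

3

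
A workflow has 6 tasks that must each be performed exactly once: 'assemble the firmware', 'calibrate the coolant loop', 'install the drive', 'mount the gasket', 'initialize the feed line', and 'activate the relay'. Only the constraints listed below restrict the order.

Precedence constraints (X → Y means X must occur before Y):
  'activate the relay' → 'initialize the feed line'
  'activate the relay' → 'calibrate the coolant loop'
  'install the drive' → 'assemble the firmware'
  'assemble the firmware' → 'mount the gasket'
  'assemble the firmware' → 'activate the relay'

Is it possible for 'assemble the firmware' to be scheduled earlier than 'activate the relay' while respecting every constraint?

Yes

The constraints force 'assemble the firmware' before 'activate the relay', so yes — every valid ordering has 'assemble the firmware' earlier.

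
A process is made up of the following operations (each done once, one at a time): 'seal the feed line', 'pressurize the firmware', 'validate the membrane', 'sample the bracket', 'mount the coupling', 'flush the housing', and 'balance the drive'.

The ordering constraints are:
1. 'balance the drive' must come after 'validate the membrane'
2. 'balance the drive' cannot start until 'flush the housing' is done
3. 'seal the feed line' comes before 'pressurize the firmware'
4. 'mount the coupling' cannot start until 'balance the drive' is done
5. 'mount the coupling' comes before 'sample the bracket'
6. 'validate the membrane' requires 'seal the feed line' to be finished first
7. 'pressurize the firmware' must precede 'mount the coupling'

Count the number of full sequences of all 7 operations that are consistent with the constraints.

2 operations have no prerequisites ('seal the feed line', 'flush the housing'), so any of them could come first.
Counting all ways to extend the partial order to a total order gives 11.

11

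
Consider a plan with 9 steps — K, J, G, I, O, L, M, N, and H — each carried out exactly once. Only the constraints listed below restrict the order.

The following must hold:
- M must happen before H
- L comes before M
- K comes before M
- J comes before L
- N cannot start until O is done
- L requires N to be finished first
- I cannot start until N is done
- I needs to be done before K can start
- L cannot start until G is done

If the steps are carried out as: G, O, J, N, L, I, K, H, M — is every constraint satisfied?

Here M comes after H.
That contradicts the constraint that M must precede H.

No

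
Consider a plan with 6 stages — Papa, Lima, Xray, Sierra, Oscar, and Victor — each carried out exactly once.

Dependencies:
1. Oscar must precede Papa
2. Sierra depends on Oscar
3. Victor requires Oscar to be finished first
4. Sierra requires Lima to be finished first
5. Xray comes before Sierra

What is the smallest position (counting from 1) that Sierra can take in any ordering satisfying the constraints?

The stages that are forced before Sierra, directly or transitively, are Lima, Xray, Oscar. That's 3 stages.
With 3 mandatory predecessors, the earliest Sierra can sit is position 3+1 = 4, and placing just those 3 first achieves it.

4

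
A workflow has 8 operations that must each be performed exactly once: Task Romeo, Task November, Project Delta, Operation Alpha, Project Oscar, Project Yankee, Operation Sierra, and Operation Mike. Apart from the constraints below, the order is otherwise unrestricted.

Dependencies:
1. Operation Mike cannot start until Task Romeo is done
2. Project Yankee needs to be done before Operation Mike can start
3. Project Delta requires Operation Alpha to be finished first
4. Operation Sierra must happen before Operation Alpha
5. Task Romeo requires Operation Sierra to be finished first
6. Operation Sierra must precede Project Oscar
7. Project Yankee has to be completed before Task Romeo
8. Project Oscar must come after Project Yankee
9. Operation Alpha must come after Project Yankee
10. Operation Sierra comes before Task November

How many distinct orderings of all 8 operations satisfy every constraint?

390

The operations with no prerequisites are Project Yankee, Operation Sierra; any of them can be placed first.
Systematically extending each partial ordering one operation at a time and counting, there are 390 complete orderings.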